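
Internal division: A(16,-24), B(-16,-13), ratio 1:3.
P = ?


Px = (1*(-16) + 3*16)/4 = 32/4 = 8.0000
Py = (1*(-13) + 3*(-24))/4 = -85/4 = -21.2500

P = (8.0000, -21.2500)


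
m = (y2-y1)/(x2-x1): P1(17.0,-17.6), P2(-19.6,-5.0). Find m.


dy = -5.0 + 17.6 = 12.6
dx = -19.6 - 17.0 = -36.6
m = 12.6/(-36.6) = -0.3443

m = -0.3443


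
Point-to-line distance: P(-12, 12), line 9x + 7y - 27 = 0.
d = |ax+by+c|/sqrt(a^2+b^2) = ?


|9*(-12) + 7*12 - 27| = |-51| = 51
sqrt(81 + 49) = sqrt(130) = 11.4018
d = 51/sqrt(130) = 4.4730

4.4730


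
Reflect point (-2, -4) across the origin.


Reflection rule for origin: (-x, -y)
(-2, -4) -> (2, 4)

(2, 4)


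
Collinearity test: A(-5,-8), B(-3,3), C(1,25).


-5*(3-25) - 3*(25+ 8) + 1*(-8-3)
= 110 - 99 - 11 = 0

Yes, collinear (determinant = 0)


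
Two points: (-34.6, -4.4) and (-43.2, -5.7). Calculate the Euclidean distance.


dx = -43.2 + 34.6 = -8.6
dy = -5.7 + 4.4 = -1.3
d = sqrt(73.96 + 1.69) = sqrt(75.65) = 8.6977

8.6977


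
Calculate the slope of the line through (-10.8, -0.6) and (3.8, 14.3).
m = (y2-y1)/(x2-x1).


dy = 14.3 + 0.6 = 14.9
dx = 3.8 + 10.8 = 14.6
m = 14.9/14.6 = 1.0205

m = 1.0205


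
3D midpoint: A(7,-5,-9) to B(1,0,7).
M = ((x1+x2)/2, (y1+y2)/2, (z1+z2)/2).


Mx = (7+1)/2 = 4.0000
My = (-5+0)/2 = -2.5000
Mz = (-9+7)/2 = -1.0000

M = (4.0000, -2.5000, -1.0000)


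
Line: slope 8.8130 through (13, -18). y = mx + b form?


y + 18 = 8.8130(x - 13)
y = 8.8130x - 18 - 8.8130*13
y = 8.8130x - 132.5690

y = 8.8130x - 132.5690


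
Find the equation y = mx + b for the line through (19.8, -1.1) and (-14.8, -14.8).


m = (-13.7)/(-34.6) = 0.3960
b = y1 - m*x1 = -1.1 - (-13.7*19.8)/(-34.6) = -1.1 - 7.8399 = -8.9399

y = 0.3960x - 8.9399


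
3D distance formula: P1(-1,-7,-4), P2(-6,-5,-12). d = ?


dx=-5, dy=2, dz=-8
d = sqrt(25+4+64) = sqrt(93) = 9.6437

9.6437


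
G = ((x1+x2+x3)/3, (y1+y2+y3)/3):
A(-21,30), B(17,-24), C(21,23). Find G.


Gx = (-21+17+21)/3 = 17/3 = 5.6667
Gy = (30- 24+23)/3 = 29/3 = 9.6667

G = (5.6667, 9.6667)


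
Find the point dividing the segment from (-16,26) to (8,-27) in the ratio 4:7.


Px = (4*8 + 7*(-16))/11 = -80/11 = -7.2727
Py = (4*(-27) + 7*26)/11 = 74/11 = 6.7273

P = (-7.2727, 6.7273)


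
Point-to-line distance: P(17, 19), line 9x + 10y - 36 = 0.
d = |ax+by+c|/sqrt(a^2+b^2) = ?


|9*17 + 10*19 - 36| = |307| = 307
sqrt(81 + 100) = sqrt(181) = 13.4536
d = 307/sqrt(181) = 22.8191

22.8191


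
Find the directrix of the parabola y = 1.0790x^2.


a = 1.0790
1/(4a) = 0.2317
directrix: y = -0.2317 = -0.2317

y = -0.2317


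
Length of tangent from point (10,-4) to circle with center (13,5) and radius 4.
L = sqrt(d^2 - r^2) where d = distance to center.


d = sqrt((10-13)^2 + (-4-5)^2) = sqrt(9+81) = 9.4868
L = sqrt(90.0000 - 16) = sqrt(74.0000) = 8.6023

8.6023


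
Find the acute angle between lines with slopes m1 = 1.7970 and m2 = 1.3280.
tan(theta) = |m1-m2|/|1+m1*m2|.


m1-m2 = 0.469
1+m1*m2 = 3.386416
tan(theta) = |0.469/3.386416| = 0.138495
theta = arctan(|0.469/3.386416|) = 7.8850 degrees (acute angle)

7.8850 degrees


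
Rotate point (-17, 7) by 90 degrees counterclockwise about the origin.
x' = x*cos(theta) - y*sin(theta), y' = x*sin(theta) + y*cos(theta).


cos(90) = 0, sin(90) = 1
x' = -17*0 - 7*1 = -7
y' = -17*1 + 7*0 = -17

(-7, -17)


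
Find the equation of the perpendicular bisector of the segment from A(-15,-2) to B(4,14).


Midpoint = (-5.5, 6)
Slope of AB = dy/dx = 16/19 = 0.8421
Perp slope = -dx/dy = -19/16 = -1.1875
b = My - (perp slope)*Mx = 6 + (19*(-5.5))/16 = 6 - 6.5312 = -0.5312

y = -1.1875x - 0.5312


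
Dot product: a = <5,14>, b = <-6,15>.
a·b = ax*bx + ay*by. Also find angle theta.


a·b = 5*(-6) + 14*15 = -30 + 210 = 180
|a| = sqrt(25+196) = 14.8661
|b| = sqrt(36+225) = 16.1555
cos(theta) = 180/(sqrt(221)*sqrt(261)) = 180/sqrt(57681) = 0.749473
theta = arccos(180/sqrt(57681)) = 41.4552 degrees

a·b = 180, theta = 41.4552 deg


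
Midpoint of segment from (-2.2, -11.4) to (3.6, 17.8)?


Mx = (-2.2 + 3.6)/2 = 1.4/2 = 0.7000
My = (-11.4 + 17.8)/2 = 6.4/2 = 3.2000

(0.7000, 3.2000)


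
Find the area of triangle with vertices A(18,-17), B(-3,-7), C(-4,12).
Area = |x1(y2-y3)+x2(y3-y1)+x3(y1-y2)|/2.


18*(-7-12) = -342
-3*(12+ 17) = -87
-4*(-17+ 7) = 40
sum = -389
Area = |-389|/2 = 194.5000

194.5000 sq units


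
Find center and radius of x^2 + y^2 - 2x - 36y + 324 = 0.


h = -D/2 = 2/2 = 1
k = -E/2 = 36/2 = 18
r^2 = h^2 + k^2 - F = 1 + 324 - 324 = 1
r = 1

Center (1, 18), radius = 1


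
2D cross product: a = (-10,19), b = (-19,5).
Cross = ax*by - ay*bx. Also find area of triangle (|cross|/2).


cross = -10*5 - 19*(-19) = -50 + 361 = 311
Triangle area = |311|/2 = 311/2 = 155.5000

cross = 311, triangle area = 155.5000


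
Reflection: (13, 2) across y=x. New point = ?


Reflection rule for y=x: (y, x)
(13, 2) -> (2, 13)

(2, 13)


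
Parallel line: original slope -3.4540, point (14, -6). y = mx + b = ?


Parallel lines have equal slopes.
m2 = -3.4540
b2 = -6 + 3.4540*14 = 42.3560

y = -3.4540x + 42.3560


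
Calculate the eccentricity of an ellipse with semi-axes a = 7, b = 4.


c = sqrt(49-16) = sqrt(33) = 5.7446
e = c/a = sqrt(33)/7 = 0.8207

e = 0.8207


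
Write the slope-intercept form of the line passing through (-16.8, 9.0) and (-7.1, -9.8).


m = (-18.8)/(9.7) = -1.9381
b = y1 - m*x1 = 9.0 - (-18.8*(-16.8))/(9.7) = 9.0 - 32.5608 = -23.5608

y = -1.9381x - 23.5608


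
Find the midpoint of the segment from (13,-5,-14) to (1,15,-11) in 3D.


Mx = (13+1)/2 = 7.0000
My = (-5+15)/2 = 5.0000
Mz = (-14- 11)/2 = -12.5000

M = (7.0000, 5.0000, -12.5000)


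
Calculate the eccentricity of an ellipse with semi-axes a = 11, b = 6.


c = sqrt(121-36) = sqrt(85) = 9.2195
e = c/a = sqrt(85)/11 = 0.8381

e = 0.8381


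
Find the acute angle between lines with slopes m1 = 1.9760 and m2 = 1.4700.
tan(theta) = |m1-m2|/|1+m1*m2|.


m1-m2 = 0.506
1+m1*m2 = 3.90472
tan(theta) = |0.506/3.90472| = 0.129587
theta = arctan(|0.506/3.90472|) = 7.3836 degrees (acute angle)

7.3836 degrees


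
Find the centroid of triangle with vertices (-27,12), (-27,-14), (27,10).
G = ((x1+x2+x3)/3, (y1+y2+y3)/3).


Gx = (-27- 27+27)/3 = -27/3 = -9.0000
Gy = (12- 14+10)/3 = 8/3 = 2.6667

G = (-9.0000, 2.6667)


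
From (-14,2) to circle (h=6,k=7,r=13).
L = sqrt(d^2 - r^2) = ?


d = sqrt((-14-6)^2 + (2-7)^2) = sqrt(400+25) = 20.6155
L = sqrt(425.0000 - 169) = sqrt(256.0000) = 16.0000

16.0000


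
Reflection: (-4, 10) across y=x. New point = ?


Reflection rule for y=x: (y, x)
(-4, 10) -> (10, -4)

(10, -4)


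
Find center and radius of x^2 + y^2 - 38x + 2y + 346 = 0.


h = -D/2 = 38/2 = 19
k = -E/2 = -2/2 = -1
r^2 = h^2 + k^2 - F = 361 + 1 - 346 = 16
r = 4

Center (19, -1), radius = 4


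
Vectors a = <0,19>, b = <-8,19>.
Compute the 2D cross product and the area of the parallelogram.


cross = 0*19 - 19*(-8) = 0 + 152 = 152
Parallelogram area = |152| = 152

cross = 152, parallelogram area = 152


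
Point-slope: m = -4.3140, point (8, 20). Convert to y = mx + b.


y - 20 = -4.3140(x - 8)
y = -4.3140x + 20 + 4.3140*8
y = -4.3140x + 54.5120

y = -4.3140x + 54.5120


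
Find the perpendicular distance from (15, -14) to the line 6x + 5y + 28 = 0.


|6*15 + 5*(-14) + 28| = |48| = 48
sqrt(36 + 25) = sqrt(61) = 7.8102
d = 48/sqrt(61) = 6.1458

6.1458


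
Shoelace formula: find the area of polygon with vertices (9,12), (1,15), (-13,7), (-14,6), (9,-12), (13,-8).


sum(xi*y_{i+1}) = 9*15 + 1*7 - 13*6 - 14*(-12) + 9*(-8) + 13*12 = 316
sum(yi*x_{i+1}) = 12*1 + 15*(-13) + 7*(-14) + 6*9 - 12*13 - 8*9 = -455
Area = |316 + 455|/2 = 771/2 = 385.5000

385.5000 sq units


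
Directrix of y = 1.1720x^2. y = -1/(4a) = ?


a = 1.1720
1/(4a) = 0.2133
directrix: y = -0.2133 = -0.2133

y = -0.2133


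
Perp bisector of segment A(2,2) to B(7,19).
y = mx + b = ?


Midpoint = (4.5, 10.5)
Slope of AB = dy/dx = 17/5 = 3.4000
Perp slope = -dx/dy = -5/17 = -0.2941
b = My - (perp slope)*Mx = 10.5 + (5*4.5)/17 = 10.5 + 1.3235 = 11.8235

y = -0.2941x + 11.8235


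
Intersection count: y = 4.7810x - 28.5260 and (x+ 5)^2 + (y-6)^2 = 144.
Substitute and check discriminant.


Substitute y = 4.7810x - 28.5260: (x+ 5)^2 + (4.7810x- 28.5260-6)^2 = 144
Expand to Ax^2 + Bx + C = 0, where b-k = -34.526
A = 1+m^2 = 23.857961
B = 2(m(b-k) - h) = 2(4.7810*(-34.526) + 5) = -320.137612
C = h^2 + (b-k)^2 - r^2 = 25 + 1192.044676 - 144 = 1073.044676
disc = B^2-4AC = 102488.0906 - 102402.6321 = 85.4585
disc > 0

2 intersection points


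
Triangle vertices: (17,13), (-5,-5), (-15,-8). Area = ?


17*(-5+ 8) = 51
-5*(-8-13) = 105
-15*(13+ 5) = -270
sum = -114
Area = |-114|/2 = 57.0000

57.0000 sq units


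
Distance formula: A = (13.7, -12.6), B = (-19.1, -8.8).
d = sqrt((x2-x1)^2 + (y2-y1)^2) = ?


dx = -19.1 - 13.7 = -32.8
dy = -8.8 + 12.6 = 3.8
d = sqrt(1075.84 + 14.44) = sqrt(1090.28) = 33.0194

33.0194


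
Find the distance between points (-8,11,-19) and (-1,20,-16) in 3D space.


dx=7, dy=9, dz=3
d = sqrt(49+81+9) = sqrt(139) = 11.7898

11.7898


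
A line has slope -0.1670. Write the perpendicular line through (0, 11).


Perpendicular slope = -1/m1 = -1/(-0.1670) = 5.9880
b2 = y0 - m2*x0 = 11 + 0/(-0.1670) = 11 + 0 = 11.0000

y = 5.9880x + 11.0000


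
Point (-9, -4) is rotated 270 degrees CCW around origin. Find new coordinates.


cos(270) = 0, sin(270) = -1
x' = -9*0 + 4*(-1) = -4
y' = -9*(-1) - 4*0 = 9

(-4, 9)


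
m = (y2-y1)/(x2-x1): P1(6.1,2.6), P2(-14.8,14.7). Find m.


dy = 14.7 - 2.6 = 12.1
dx = -14.8 - 6.1 = -20.9
m = 12.1/(-20.9) = -0.5789

m = -0.5789


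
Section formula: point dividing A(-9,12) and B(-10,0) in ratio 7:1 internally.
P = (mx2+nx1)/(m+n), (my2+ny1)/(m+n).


Px = (7*(-10) + 1*(-9))/8 = -79/8 = -9.8750
Py = (7*0 + 1*12)/8 = 12/8 = 1.5000

P = (-9.8750, 1.5000)


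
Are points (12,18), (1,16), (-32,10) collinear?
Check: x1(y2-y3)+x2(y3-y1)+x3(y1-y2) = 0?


12*(16-10) + 1*(10-18) - 32*(18-16)
= 72 - 8 - 64 = 0

Yes, collinear (determinant = 0)


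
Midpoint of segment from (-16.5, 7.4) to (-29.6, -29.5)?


Mx = (-16.5 - 29.6)/2 = -46.1/2 = -23.0500
My = (7.4 - 29.5)/2 = -22.1/2 = -11.0500

(-23.0500, -11.0500)


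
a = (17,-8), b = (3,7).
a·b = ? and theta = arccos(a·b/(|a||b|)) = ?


a·b = 17*3 - 8*7 = 51 - 56 = -5
|a| = sqrt(289+64) = 18.7883
|b| = sqrt(9+49) = 7.6158
cos(theta) = -5/(sqrt(353)*sqrt(58)) = -5/sqrt(20474) = -0.034944
theta = arccos(-5/sqrt(20474)) = 92.0025 degrees

a·b = -5, theta = 92.0025 deg


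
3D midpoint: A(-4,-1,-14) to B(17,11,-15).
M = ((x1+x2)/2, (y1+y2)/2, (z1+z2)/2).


Mx = (-4+17)/2 = 6.5000
My = (-1+11)/2 = 5.0000
Mz = (-14- 15)/2 = -14.5000

M = (6.5000, 5.0000, -14.5000)


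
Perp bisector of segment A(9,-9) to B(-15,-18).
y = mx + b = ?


Midpoint = (-3, -13.5)
Slope of AB = dy/dx = -9/(-24) = 0.3750
Perp slope = -dx/dy = -24/9 = -2.6667
b = My - (perp slope)*Mx = -13.5 + (-24*(-3))/(-9) = -13.5 - 8.0000 = -21.5000

y = -2.6667x - 21.5000


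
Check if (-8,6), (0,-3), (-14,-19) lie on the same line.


-8*(-3+ 19) + 0*(-19-6) - 14*(6+ 3)
= -128 + 0 - 126 = -254

No, not collinear (determinant = -254)


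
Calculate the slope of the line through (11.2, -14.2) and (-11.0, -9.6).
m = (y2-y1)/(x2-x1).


dy = -9.6 + 14.2 = 4.6
dx = -11.0 - 11.2 = -22.2
m = 4.6/(-22.2) = -0.2072

m = -0.2072


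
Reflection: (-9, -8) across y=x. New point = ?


Reflection rule for y=x: (y, x)
(-9, -8) -> (-8, -9)

(-8, -9)


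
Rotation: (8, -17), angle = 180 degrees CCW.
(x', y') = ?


cos(180) = -1, sin(180) = 0
x' = 8*(-1) + 17*0 = -8
y' = 8*0 - 17*(-1) = 17

(-8, 17)


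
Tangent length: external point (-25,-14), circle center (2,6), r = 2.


d = sqrt((-25-2)^2 + (-14-6)^2) = sqrt(729+400) = 33.6006
L = sqrt(1129.0000 - 4) = sqrt(1125.0000) = 33.5410

33.5410


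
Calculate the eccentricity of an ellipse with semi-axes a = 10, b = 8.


c = sqrt(100-64) = sqrt(36) = 6.0000
e = c/a = 6/10 = 0.6000

e = 0.6000


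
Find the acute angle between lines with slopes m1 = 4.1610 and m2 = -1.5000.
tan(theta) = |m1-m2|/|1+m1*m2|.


m1-m2 = 5.661
1+m1*m2 = -5.2415
tan(theta) = |5.661/(-5.2415)| = 1.080034
theta = arctan(|5.661/(-5.2415)|) = 47.2035 degrees (acute angle)

47.2035 degrees


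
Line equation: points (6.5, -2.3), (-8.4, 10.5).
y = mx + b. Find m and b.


m = (12.8)/(-14.9) = -0.8591
b = y1 - m*x1 = -2.3 - (12.8*6.5)/(-14.9) = -2.3 + 5.5839 = 3.2839

y = -0.8591x + 3.2839


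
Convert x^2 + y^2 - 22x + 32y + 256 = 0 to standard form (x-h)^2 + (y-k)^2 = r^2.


h = -D/2 = 22/2 = 11
k = -E/2 = -32/2 = -16
r^2 = h^2 + k^2 - F = 121 + 256 - 256 = 121
r = 11

Center (11, -16), radius = 11


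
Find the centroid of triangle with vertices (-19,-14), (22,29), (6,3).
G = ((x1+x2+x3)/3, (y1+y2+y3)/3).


Gx = (-19+22+6)/3 = 9/3 = 3.0000
Gy = (-14+29+3)/3 = 18/3 = 6.0000

G = (3.0000, 6.0000)


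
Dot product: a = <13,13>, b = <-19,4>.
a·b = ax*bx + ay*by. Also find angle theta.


a·b = 13*(-19) + 13*4 = -247 + 52 = -195
|a| = sqrt(169+169) = 18.3848
|b| = sqrt(361+16) = 19.4165
cos(theta) = -195/(sqrt(338)*sqrt(377)) = -195/sqrt(127426) = -0.546268
theta = arccos(-195/sqrt(127426)) = 123.1113 degrees

a·b = -195, theta = 123.1113 deg


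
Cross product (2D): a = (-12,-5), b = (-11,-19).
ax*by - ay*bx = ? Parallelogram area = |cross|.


cross = -12*(-19) + 5*(-11) = 228 - 55 = 173
Parallelogram area = |173| = 173

cross = 173, parallelogram area = 173


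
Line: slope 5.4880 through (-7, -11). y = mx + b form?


y + 11 = 5.4880(x + 7)
y = 5.4880x - 11 - 5.4880*(-7)
y = 5.4880x + 27.4160

y = 5.4880x + 27.4160


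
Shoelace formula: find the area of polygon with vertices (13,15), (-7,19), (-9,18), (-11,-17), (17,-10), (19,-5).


sum(xi*y_{i+1}) = 13*19 - 7*18 - 9*(-17) - 11*(-10) + 17*(-5) + 19*15 = 584
sum(yi*x_{i+1}) = 15*(-7) + 19*(-9) + 18*(-11) - 17*17 - 10*19 - 5*13 = -1018
Area = |584 + 1018|/2 = 1602/2 = 801.0000

801.0000 sq units


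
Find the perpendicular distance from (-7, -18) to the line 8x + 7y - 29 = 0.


|8*(-7) + 7*(-18) - 29| = |-211| = 211
sqrt(64 + 49) = sqrt(113) = 10.6301
d = 211/sqrt(113) = 19.8492

19.8492


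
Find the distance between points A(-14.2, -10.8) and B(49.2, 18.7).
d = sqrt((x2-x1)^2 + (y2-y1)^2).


dx = 49.2 + 14.2 = 63.4
dy = 18.7 + 10.8 = 29.5
d = sqrt(4019.56 + 870.25) = sqrt(4889.81) = 69.9272

69.9272


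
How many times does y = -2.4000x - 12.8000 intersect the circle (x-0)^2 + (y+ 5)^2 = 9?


Substitute y = -2.4000x - 12.8000: (x-0)^2 + (-2.4000x- 12.8000+ 5)^2 = 9
Expand to Ax^2 + Bx + C = 0, where b-k = -7.8
A = 1+m^2 = 6.76
B = 2(m(b-k) - h) = 2(-2.4000*(-7.8) - 0) = 37.44
C = h^2 + (b-k)^2 - r^2 = 0 + 60.84 - 9 = 51.84
disc = B^2-4AC = 1401.7536 - 1401.7536 = 0
disc = 0

1 intersection point (tangent)


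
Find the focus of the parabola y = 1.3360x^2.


a = 1.3360
4a = 5.3440
focus = (0, 1/5.3440) = (0, 0.1871)

Focus = (0, 0.1871)


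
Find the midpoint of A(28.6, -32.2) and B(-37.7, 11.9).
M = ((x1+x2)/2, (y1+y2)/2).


Mx = (28.6 - 37.7)/2 = -9.1/2 = -4.5500
My = (-32.2 + 11.9)/2 = -20.3/2 = -10.1500

(-4.5500, -10.1500)


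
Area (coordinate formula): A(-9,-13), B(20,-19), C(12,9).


-9*(-19-9) = 252
20*(9+ 13) = 440
12*(-13+ 19) = 72
sum = 764
Area = |764|/2 = 382.0000

382.0000 sq units


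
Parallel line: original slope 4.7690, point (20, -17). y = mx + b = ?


Parallel lines have equal slopes.
m2 = 4.7690
b2 = -17 - 4.7690*20 = -112.3800

y = 4.7690x - 112.3800


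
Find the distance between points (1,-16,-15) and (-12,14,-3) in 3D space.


dx=-13, dy=30, dz=12
d = sqrt(169+900+144) = sqrt(1213) = 34.8281

34.8281


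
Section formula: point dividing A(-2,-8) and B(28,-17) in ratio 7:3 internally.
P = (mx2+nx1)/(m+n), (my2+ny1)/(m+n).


Px = (7*28 + 3*(-2))/10 = 190/10 = 19.0000
Py = (7*(-17) + 3*(-8))/10 = -143/10 = -14.3000

P = (19.0000, -14.3000)


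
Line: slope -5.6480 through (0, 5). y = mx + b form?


y - 5 = -5.6480(x - 0)
y = -5.6480x + 5 + 5.6480*0
y = -5.6480x + 5.0000

y = -5.6480x + 5.0000


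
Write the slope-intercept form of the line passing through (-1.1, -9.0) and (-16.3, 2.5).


m = (11.5)/(-15.2) = -0.7566
b = y1 - m*x1 = -9.0 - (11.5*(-1.1))/(-15.2) = -9.0 - 0.8322 = -9.8322

y = -0.7566x - 9.8322


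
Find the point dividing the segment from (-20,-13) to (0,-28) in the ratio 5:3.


Px = (5*0 + 3*(-20))/8 = -60/8 = -7.5000
Py = (5*(-28) + 3*(-13))/8 = -179/8 = -22.3750

P = (-7.5000, -22.3750)


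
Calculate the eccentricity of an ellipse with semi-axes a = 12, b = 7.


c = sqrt(144-49) = sqrt(95) = 9.7468
e = c/a = sqrt(95)/12 = 0.8122

e = 0.8122


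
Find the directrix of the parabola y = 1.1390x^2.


a = 1.1390
1/(4a) = 0.2195
directrix: y = -0.2195 = -0.2195

y = -0.2195


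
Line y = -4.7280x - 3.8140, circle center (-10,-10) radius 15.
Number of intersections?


Substitute y = -4.7280x - 3.8140: (x+ 10)^2 + (-4.7280x- 3.8140+ 10)^2 = 225
Expand to Ax^2 + Bx + C = 0, where b-k = 6.186
A = 1+m^2 = 23.353984
B = 2(m(b-k) - h) = 2(-4.7280*6.186 + 10) = -38.494816
C = h^2 + (b-k)^2 - r^2 = 100 + 38.266596 - 225 = -86.733404
disc = B^2-4AC = 1481.8509 + 8102.2821 = 9584.1330
disc > 0

2 intersection points


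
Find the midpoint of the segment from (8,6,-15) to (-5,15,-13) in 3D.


Mx = (8- 5)/2 = 1.5000
My = (6+15)/2 = 10.5000
Mz = (-15- 13)/2 = -14.0000

M = (1.5000, 10.5000, -14.0000)


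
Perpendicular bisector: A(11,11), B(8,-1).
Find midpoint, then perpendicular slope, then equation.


Midpoint = (9.5, 5)
Slope of AB = dy/dx = -12/(-3) = 4.0000
Perp slope = -dx/dy = -3/12 = -0.2500
b = My - (perp slope)*Mx = 5 + (-3*9.5)/(-12) = 5 + 2.3750 = 7.3750

y = -0.2500x + 7.3750


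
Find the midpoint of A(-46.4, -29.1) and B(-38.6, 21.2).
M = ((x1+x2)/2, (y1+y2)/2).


Mx = (-46.4 - 38.6)/2 = -85.0/2 = -42.5000
My = (-29.1 + 21.2)/2 = -7.9/2 = -3.9500

(-42.5000, -3.9500)


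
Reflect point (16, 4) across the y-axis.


Reflection rule for y-axis: (-x, y)
(16, 4) -> (-16, 4)

(-16, 4)


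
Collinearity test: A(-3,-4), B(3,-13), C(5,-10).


-3*(-13+ 10) + 3*(-10+ 4) + 5*(-4+ 13)
= 9 - 18 + 45 = 36

No, not collinear (determinant = 36)


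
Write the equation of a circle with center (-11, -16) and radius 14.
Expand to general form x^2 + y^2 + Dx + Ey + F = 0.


(x+ 11)^2 + (y+ 16)^2 = 14^2
D = -2h = 22, E = -2k = 32
F = h^2+k^2-r^2 = 121+256-196 = 181

x^2 + y^2 + 22x + 32y + 181 = 0


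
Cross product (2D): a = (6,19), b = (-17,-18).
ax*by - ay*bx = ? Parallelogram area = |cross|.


cross = 6*(-18) - 19*(-17) = -108 + 323 = 215
Parallelogram area = |215| = 215

cross = 215, parallelogram area = 215


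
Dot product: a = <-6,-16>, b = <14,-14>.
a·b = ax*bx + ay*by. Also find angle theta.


a·b = -6*14 - 16*(-14) = -84 + 224 = 140
|a| = sqrt(36+256) = 17.0880
|b| = sqrt(196+196) = 19.7990
cos(theta) = 140/(sqrt(292)*sqrt(392)) = 140/sqrt(114464) = 0.413803
theta = arccos(140/sqrt(114464)) = 65.5560 degrees

a·b = 140, theta = 65.5560 deg


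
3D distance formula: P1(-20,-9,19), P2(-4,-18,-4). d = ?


dx=16, dy=-9, dz=-23
d = sqrt(256+81+529) = sqrt(866) = 29.4279

29.4279


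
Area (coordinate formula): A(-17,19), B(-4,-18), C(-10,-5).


-17*(-18+ 5) = 221
-4*(-5-19) = 96
-10*(19+ 18) = -370
sum = -53
Area = |-53|/2 = 26.5000

26.5000 sq units


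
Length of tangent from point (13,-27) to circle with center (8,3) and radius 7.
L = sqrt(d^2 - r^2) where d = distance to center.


d = sqrt((13-8)^2 + (-27-3)^2) = sqrt(25+900) = 30.4138
L = sqrt(925.0000 - 49) = sqrt(876.0000) = 29.5973

29.5973


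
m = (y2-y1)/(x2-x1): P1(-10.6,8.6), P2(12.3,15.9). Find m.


dy = 15.9 - 8.6 = 7.3
dx = 12.3 + 10.6 = 22.9
m = 7.3/22.9 = 0.3188

m = 0.3188


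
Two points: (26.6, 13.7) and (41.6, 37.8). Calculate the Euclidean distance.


dx = 41.6 - 26.6 = 15.0
dy = 37.8 - 13.7 = 24.1
d = sqrt(225.0 + 580.81) = sqrt(805.81) = 28.3868

28.3868


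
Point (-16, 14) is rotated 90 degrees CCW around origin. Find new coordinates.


cos(90) = 0, sin(90) = 1
x' = -16*0 - 14*1 = -14
y' = -16*1 + 14*0 = -16

(-14, -16)


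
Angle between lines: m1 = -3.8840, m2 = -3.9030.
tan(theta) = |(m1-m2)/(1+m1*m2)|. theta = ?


m1-m2 = 0.019
1+m1*m2 = 16.159252
tan(theta) = |0.019/16.159252| = 0.001176
theta = arctan(|0.019/16.159252|) = 0.0674 degrees (acute angle)

0.0674 degrees


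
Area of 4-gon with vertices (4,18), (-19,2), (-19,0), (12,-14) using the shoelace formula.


sum(xi*y_{i+1}) = 4*2 - 19*0 - 19*(-14) + 12*18 = 490
sum(yi*x_{i+1}) = 18*(-19) + 2*(-19) + 0*12 - 14*4 = -436
Area = |490 + 436|/2 = 926/2 = 463.0000

463.0000 sq units


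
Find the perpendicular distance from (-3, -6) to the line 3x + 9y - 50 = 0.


|3*(-3) + 9*(-6) - 50| = |-113| = 113
sqrt(9 + 81) = sqrt(90) = 9.4868
d = 113/sqrt(90) = 11.9112

11.9112


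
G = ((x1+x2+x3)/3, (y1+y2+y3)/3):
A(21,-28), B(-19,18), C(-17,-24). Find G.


Gx = (21- 19- 17)/3 = -15/3 = -5.0000
Gy = (-28+18- 24)/3 = -34/3 = -11.3333

G = (-5.0000, -11.3333)


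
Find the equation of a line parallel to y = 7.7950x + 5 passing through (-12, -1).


Parallel lines have equal slopes.
m2 = 7.7950
b2 = -1 - 7.7950*(-12) = 92.5400

y = 7.7950x + 92.5400


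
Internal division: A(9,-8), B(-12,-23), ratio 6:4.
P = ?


Px = (6*(-12) + 4*9)/10 = -36/10 = -3.6000
Py = (6*(-23) + 4*(-8))/10 = -170/10 = -17.0000

P = (-3.6000, -17.0000)


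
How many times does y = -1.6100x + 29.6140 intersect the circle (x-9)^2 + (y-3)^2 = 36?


Substitute y = -1.6100x + 29.6140: (x-9)^2 + (-1.6100x+29.6140-3)^2 = 36
Expand to Ax^2 + Bx + C = 0, where b-k = 26.614
A = 1+m^2 = 3.5921
B = 2(m(b-k) - h) = 2(-1.6100*26.614 - 9) = -103.69708
C = h^2 + (b-k)^2 - r^2 = 81 + 708.304996 - 36 = 753.304996
disc = B^2-4AC = 10753.0844 - 10823.7875 = -70.7031
disc < 0

0 intersection points


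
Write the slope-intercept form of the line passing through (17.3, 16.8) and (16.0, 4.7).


m = (-12.1)/(-1.3) = 9.3077
b = y1 - m*x1 = 16.8 - (-12.1*17.3)/(-1.3) = 16.8 - 161.0231 = -144.2231

y = 9.3077x - 144.2231


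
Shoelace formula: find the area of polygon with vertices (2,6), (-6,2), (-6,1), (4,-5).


sum(xi*y_{i+1}) = 2*2 - 6*1 - 6*(-5) + 4*6 = 52
sum(yi*x_{i+1}) = 6*(-6) + 2*(-6) + 1*4 - 5*2 = -54
Area = |52 + 54|/2 = 106/2 = 53.0000

53.0000 sq units


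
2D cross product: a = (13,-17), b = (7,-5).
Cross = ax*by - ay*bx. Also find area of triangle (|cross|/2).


cross = 13*(-5) + 17*7 = -65 + 119 = 54
Triangle area = |54|/2 = 54/2 = 27.0000

cross = 54, triangle area = 27.0000


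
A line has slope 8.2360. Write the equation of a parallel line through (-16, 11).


Parallel lines have equal slopes.
m2 = 8.2360
b2 = 11 - 8.2360*(-16) = 142.7760

y = 8.2360x + 142.7760


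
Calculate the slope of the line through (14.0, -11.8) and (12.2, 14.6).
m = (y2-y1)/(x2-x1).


dy = 14.6 + 11.8 = 26.4
dx = 12.2 - 14.0 = -1.8
m = 26.4/(-1.8) = -14.6667

m = -14.6667


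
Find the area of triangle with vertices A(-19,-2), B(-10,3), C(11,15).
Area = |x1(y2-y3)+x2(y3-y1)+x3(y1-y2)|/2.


-19*(3-15) = 228
-10*(15+ 2) = -170
11*(-2-3) = -55
sum = 3
Area = |3|/2 = 1.5000

1.5000 sq units


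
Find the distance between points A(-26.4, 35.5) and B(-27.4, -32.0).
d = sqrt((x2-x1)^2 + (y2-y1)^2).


dx = -27.4 + 26.4 = -1.0
dy = -32.0 - 35.5 = -67.5
d = sqrt(1.0 + 4556.25) = sqrt(4557.25) = 67.5074

67.5074


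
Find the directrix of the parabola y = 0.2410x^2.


a = 0.2410
1/(4a) = 1.0373
directrix: y = -1.0373 = -1.0373

y = -1.0373


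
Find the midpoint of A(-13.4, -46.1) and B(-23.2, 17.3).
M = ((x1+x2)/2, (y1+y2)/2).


Mx = (-13.4 - 23.2)/2 = -36.6/2 = -18.3000
My = (-46.1 + 17.3)/2 = -28.8/2 = -14.4000

(-18.3000, -14.4000)


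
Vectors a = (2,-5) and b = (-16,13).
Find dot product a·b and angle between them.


a·b = 2*(-16) - 5*13 = -32 - 65 = -97
|a| = sqrt(4+25) = 5.3852
|b| = sqrt(256+169) = 20.6155
cos(theta) = -97/(sqrt(29)*sqrt(425)) = -97/sqrt(12325) = -0.873732
theta = arccos(-97/sqrt(12325)) = 150.8953 degrees

a·b = -97, theta = 150.8953 deg


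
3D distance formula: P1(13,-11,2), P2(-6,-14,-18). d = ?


dx=-19, dy=-3, dz=-20
d = sqrt(361+9+400) = sqrt(770) = 27.7489

27.7489


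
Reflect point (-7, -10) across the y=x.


Reflection rule for y=x: (y, x)
(-7, -10) -> (-10, -7)

(-10, -7)


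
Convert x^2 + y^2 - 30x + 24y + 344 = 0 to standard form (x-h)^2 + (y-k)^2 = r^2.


h = -D/2 = 30/2 = 15
k = -E/2 = -24/2 = -12
r^2 = h^2 + k^2 - F = 225 + 144 - 344 = 25
r = 5

Center (15, -12), radius = 5


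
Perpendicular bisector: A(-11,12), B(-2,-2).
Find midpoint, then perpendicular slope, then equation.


Midpoint = (-6.5, 5)
Slope of AB = dy/dx = -14/9 = -1.5556
Perp slope = -dx/dy = 9/14 = 0.6429
b = My - (perp slope)*Mx = 5 + (9*(-6.5))/(-14) = 5 + 4.1786 = 9.1786

y = 0.6429x + 9.1786


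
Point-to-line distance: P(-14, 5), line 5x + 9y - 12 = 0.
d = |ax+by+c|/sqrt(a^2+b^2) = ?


|5*(-14) + 9*5 - 12| = |-37| = 37
sqrt(25 + 81) = sqrt(106) = 10.2956
d = 37/sqrt(106) = 3.5938

3.5938


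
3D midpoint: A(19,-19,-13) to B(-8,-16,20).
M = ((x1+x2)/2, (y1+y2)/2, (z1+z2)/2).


Mx = (19- 8)/2 = 5.5000
My = (-19- 16)/2 = -17.5000
Mz = (-13+20)/2 = 3.5000

M = (5.5000, -17.5000, 3.5000)


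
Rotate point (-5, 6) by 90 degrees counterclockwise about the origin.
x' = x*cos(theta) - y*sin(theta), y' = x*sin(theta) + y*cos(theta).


cos(90) = 0, sin(90) = 1
x' = -5*0 - 6*1 = -6
y' = -5*1 + 6*0 = -5

(-6, -5)


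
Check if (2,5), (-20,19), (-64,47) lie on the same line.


2*(19-47) - 20*(47-5) - 64*(5-19)
= -56 - 840 + 896 = 0

Yes, collinear (determinant = 0)


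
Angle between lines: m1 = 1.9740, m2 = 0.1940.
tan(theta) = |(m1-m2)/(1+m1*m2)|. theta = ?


m1-m2 = 1.78
1+m1*m2 = 1.382956
tan(theta) = |1.78/1.382956| = 1.287098
theta = arctan(|1.78/1.382956|) = 52.1549 degrees (acute angle)

52.1549 degrees


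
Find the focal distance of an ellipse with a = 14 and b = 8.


c^2 = 14^2 - 8^2 = 196 - 64 = 132
c = sqrt(132) = 11.4891

c = 11.4891


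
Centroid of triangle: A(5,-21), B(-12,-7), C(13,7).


Gx = (5- 12+13)/3 = 6/3 = 2.0000
Gy = (-21- 7+7)/3 = -21/3 = -7.0000

G = (2.0000, -7.0000)


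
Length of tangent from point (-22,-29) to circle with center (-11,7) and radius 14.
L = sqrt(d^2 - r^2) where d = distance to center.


d = sqrt((-22+ 11)^2 + (-29-7)^2) = sqrt(121+1296) = 37.6431
L = sqrt(1417.0000 - 196) = sqrt(1221.0000) = 34.9428

34.9428


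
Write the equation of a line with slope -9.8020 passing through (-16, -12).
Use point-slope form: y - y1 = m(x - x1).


y + 12 = -9.8020(x + 16)
y = -9.8020x - 12 + 9.8020*(-16)
y = -9.8020x - 168.8320

y = -9.8020x - 168.8320


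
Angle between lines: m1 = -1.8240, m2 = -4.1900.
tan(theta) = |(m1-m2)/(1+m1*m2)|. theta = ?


m1-m2 = 2.366
1+m1*m2 = 8.64256
tan(theta) = |2.366/8.64256| = 0.273761
theta = arctan(|2.366/8.64256|) = 15.3103 degrees (acute angle)

15.3103 degrees


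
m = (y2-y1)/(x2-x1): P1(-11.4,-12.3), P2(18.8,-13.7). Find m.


dy = -13.7 + 12.3 = -1.4
dx = 18.8 + 11.4 = 30.2
m = -1.4/30.2 = -0.0464

m = -0.0464


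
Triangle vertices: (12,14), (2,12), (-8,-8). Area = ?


12*(12+ 8) = 240
2*(-8-14) = -44
-8*(14-12) = -16
sum = 180
Area = |180|/2 = 90.0000

90.0000 sq units


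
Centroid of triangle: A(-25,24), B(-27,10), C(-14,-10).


Gx = (-25- 27- 14)/3 = -66/3 = -22.0000
Gy = (24+10- 10)/3 = 24/3 = 8.0000

G = (-22.0000, 8.0000)


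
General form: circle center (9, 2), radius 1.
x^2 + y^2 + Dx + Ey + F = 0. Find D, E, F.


(x-9)^2 + (y-2)^2 = 1^2
D = -2h = -18, E = -2k = -4
F = h^2+k^2-r^2 = 81+4-1 = 84

D = -18, E = -4, F = 84


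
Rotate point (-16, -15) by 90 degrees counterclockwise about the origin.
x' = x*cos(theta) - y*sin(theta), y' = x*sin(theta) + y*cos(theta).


cos(90) = 0, sin(90) = 1
x' = -16*0 + 15*1 = 15
y' = -16*1 - 15*0 = -16

(15, -16)


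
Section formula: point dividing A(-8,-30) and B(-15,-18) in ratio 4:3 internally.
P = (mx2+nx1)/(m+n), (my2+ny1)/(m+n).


Px = (4*(-15) + 3*(-8))/7 = -84/7 = -12.0000
Py = (4*(-18) + 3*(-30))/7 = -162/7 = -23.1429

P = (-12.0000, -23.1429)


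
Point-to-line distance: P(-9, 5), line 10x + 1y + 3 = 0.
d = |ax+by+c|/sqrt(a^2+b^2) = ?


|10*(-9) + 1*5 + 3| = |-82| = 82
sqrt(100 + 1) = sqrt(101) = 10.0499
d = 82/sqrt(101) = 8.1593

8.1593


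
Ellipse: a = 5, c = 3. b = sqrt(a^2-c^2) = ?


b^2 = 5^2 - (3)^2 = 25 - 9 = 16
b = sqrt(16) = 4

b = 4


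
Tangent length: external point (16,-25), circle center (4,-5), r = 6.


d = sqrt((16-4)^2 + (-25+ 5)^2) = sqrt(144+400) = 23.3238
L = sqrt(544.0000 - 36) = sqrt(508.0000) = 22.5389

22.5389


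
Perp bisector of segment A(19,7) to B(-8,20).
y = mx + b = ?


Midpoint = (5.5, 13.5)
Slope of AB = dy/dx = 13/(-27) = -0.4815
Perp slope = -dx/dy = 27/13 = 2.0769
b = My - (perp slope)*Mx = 13.5 + (-27*5.5)/13 = 13.5 - 11.4231 = 2.0769

y = 2.0769x + 2.0769


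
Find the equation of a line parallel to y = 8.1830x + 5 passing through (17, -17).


Parallel lines have equal slopes.
m2 = 8.1830
b2 = -17 - 8.1830*17 = -156.1110

y = 8.1830x - 156.1110


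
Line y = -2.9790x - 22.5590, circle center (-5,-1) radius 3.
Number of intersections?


Substitute y = -2.9790x - 22.5590: (x+ 5)^2 + (-2.9790x- 22.5590+ 1)^2 = 9
Expand to Ax^2 + Bx + C = 0, where b-k = -21.559
A = 1+m^2 = 9.874441
B = 2(m(b-k) - h) = 2(-2.9790*(-21.559) + 5) = 138.448522
C = h^2 + (b-k)^2 - r^2 = 25 + 464.790481 - 9 = 480.790481
disc = B^2-4AC = 19167.9932 - 18990.1490 = 177.8442
disc > 0

2 intersection points


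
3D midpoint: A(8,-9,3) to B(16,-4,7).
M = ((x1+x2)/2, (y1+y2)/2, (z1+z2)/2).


Mx = (8+16)/2 = 12.0000
My = (-9- 4)/2 = -6.5000
Mz = (3+7)/2 = 5.0000

M = (12.0000, -6.5000, 5.0000)


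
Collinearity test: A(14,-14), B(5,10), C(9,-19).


14*(10+ 19) + 5*(-19+ 14) + 9*(-14-10)
= 406 - 25 - 216 = 165

No, not collinear (determinant = 165)


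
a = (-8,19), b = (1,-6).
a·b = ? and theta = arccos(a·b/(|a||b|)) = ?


a·b = -8*1 + 19*(-6) = -8 - 114 = -122
|a| = sqrt(64+361) = 20.6155
|b| = sqrt(1+36) = 6.0828
cos(theta) = -122/(sqrt(425)*sqrt(37)) = -122/sqrt(15725) = -0.972892
theta = arccos(-122/sqrt(15725)) = 166.6287 degrees

a·b = -122, theta = 166.6287 deg


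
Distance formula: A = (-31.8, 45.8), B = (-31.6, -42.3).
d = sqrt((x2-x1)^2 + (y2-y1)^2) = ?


dx = -31.6 + 31.8 = 0.2
dy = -42.3 - 45.8 = -88.1
d = sqrt(0.04 + 7761.61) = sqrt(7761.65) = 88.1002

88.1002


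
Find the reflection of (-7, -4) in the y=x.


Reflection rule for y=x: (y, x)
(-7, -4) -> (-4, -7)

(-4, -7)


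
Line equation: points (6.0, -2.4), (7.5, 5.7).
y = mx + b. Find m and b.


m = (8.1)/(1.5) = 5.4000
b = y1 - m*x1 = -2.4 - (8.1*6.0)/(1.5) = -2.4 - 32.4000 = -34.8000

y = 5.4000x - 34.8000


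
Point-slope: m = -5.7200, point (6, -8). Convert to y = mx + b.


y + 8 = -5.7200(x - 6)
y = -5.7200x - 8 + 5.7200*6
y = -5.7200x + 26.3200

y = -5.7200x + 26.3200


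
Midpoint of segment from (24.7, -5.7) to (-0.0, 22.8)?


Mx = (24.7 - 0.0)/2 = 24.7/2 = 12.3500
My = (-5.7 + 22.8)/2 = 17.1/2 = 8.5500

(12.3500, 8.5500)


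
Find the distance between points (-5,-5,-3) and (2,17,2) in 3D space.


dx=7, dy=22, dz=5
d = sqrt(49+484+25) = sqrt(558) = 23.6220

23.6220


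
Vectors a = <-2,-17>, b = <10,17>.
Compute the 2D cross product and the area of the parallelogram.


cross = -2*17 + 17*10 = -34 + 170 = 136
Parallelogram area = |136| = 136

cross = 136, parallelogram area = 136


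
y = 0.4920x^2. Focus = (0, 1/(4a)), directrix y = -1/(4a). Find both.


a = 0.4920
1/(4a) = 0.5081
Focus = (0, 0.5081)
Directrix: y = -0.5081

Focus = (0, 0.5081), Directrix: y = -0.5081


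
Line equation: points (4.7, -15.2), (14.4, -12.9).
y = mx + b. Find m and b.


m = (2.3)/(9.7) = 0.2371
b = y1 - m*x1 = -15.2 - (2.3*4.7)/(9.7) = -15.2 - 1.1144 = -16.3144

y = 0.2371x - 16.3144


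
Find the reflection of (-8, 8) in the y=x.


Reflection rule for y=x: (y, x)
(-8, 8) -> (8, -8)

(8, -8)


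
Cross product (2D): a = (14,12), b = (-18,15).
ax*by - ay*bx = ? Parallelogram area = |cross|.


cross = 14*15 - 12*(-18) = 210 + 216 = 426
Parallelogram area = |426| = 426

cross = 426, parallelogram area = 426


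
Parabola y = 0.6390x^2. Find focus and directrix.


a = 0.6390
1/(4a) = 0.3912
Focus = (0, 0.3912)
Directrix: y = -0.3912

Focus = (0, 0.3912), Directrix: y = -0.3912


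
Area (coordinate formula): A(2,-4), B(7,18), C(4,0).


2*(18-0) = 36
7*(0+ 4) = 28
4*(-4-18) = -88
sum = -24
Area = |-24|/2 = 12.0000

12.0000 sq units


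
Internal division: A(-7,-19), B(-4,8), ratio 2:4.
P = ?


Px = (2*(-4) + 4*(-7))/6 = -36/6 = -6.0000
Py = (2*8 + 4*(-19))/6 = -60/6 = -10.0000

P = (-6.0000, -10.0000)


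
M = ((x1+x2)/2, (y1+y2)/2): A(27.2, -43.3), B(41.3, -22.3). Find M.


Mx = (27.2 + 41.3)/2 = 68.5/2 = 34.2500
My = (-43.3 - 22.3)/2 = -65.6/2 = -32.8000

(34.2500, -32.8000)


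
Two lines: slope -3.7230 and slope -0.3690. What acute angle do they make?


m1-m2 = -3.354
1+m1*m2 = 2.373787
tan(theta) = |-3.354/2.373787| = 1.412932
theta = arctan(|-3.354/2.373787|) = 54.7111 degrees (acute angle)

54.7111 degrees


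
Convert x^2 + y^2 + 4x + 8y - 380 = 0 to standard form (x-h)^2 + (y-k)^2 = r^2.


h = -D/2 = -4/2 = -2
k = -E/2 = -8/2 = -4
r^2 = h^2 + k^2 - F = 4 + 16 + 380 = 400
r = 20

Center (-2, -4), radius = 20


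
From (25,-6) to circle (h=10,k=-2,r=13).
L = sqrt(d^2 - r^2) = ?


d = sqrt((25-10)^2 + (-6+ 2)^2) = sqrt(225+16) = 15.5242
L = sqrt(241.0000 - 169) = sqrt(72.0000) = 8.4853

8.4853


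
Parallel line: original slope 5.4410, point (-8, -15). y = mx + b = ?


Parallel lines have equal slopes.
m2 = 5.4410
b2 = -15 - 5.4410*(-8) = 28.5280

y = 5.4410x + 28.5280


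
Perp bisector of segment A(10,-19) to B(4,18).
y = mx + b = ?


Midpoint = (7, -0.5)
Slope of AB = dy/dx = 37/(-6) = -6.1667
Perp slope = -dx/dy = 6/37 = 0.1622
b = My - (perp slope)*Mx = -0.5 + (-6*7)/37 = -0.5 - 1.1351 = -1.6351

y = 0.1622x - 1.6351


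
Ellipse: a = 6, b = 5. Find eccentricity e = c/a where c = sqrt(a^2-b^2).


c = sqrt(36-25) = sqrt(11) = 3.3166
e = c/a = sqrt(11)/6 = 0.5528

e = 0.5528


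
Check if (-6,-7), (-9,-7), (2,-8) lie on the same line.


-6*(-7+ 8) - 9*(-8+ 7) + 2*(-7+ 7)
= -6 + 9 + 0 = 3

No, not collinear (determinant = 3)


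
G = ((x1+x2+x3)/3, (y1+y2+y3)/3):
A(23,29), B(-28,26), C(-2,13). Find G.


Gx = (23- 28- 2)/3 = -7/3 = -2.3333
Gy = (29+26+13)/3 = 68/3 = 22.6667

G = (-2.3333, 22.6667)


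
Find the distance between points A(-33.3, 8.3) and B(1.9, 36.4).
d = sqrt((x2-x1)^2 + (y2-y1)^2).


dx = 1.9 + 33.3 = 35.2
dy = 36.4 - 8.3 = 28.1
d = sqrt(1239.04 + 789.61) = sqrt(2028.65) = 45.0405

45.0405


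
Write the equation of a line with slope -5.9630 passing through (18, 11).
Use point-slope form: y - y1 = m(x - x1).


y - 11 = -5.9630(x - 18)
y = -5.9630x + 11 + 5.9630*18
y = -5.9630x + 118.3340

y = -5.9630x + 118.3340


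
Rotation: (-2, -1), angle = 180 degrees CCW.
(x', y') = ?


cos(180) = -1, sin(180) = 0
x' = -2*(-1) + 1*0 = 2
y' = -2*0 - 1*(-1) = 1

(2, 1)


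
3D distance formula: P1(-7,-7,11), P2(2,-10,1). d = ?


dx=9, dy=-3, dz=-10
d = sqrt(81+9+100) = sqrt(190) = 13.7840

13.7840


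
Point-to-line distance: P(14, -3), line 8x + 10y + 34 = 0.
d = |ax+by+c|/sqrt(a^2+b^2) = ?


|8*14 + 10*(-3) + 34| = |116| = 116
sqrt(64 + 100) = sqrt(164) = 12.8062
d = 116/sqrt(164) = 9.0581

9.0581


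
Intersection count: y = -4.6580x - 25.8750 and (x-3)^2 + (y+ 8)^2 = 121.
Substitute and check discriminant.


Substitute y = -4.6580x - 25.8750: (x-3)^2 + (-4.6580x- 25.8750+ 8)^2 = 121
Expand to Ax^2 + Bx + C = 0, where b-k = -17.875
A = 1+m^2 = 22.696964
B = 2(m(b-k) - h) = 2(-4.6580*(-17.875) - 3) = 160.5235
C = h^2 + (b-k)^2 - r^2 = 9 + 319.515625 - 121 = 207.515625
disc = B^2-4AC = 25767.7941 - 18839.8987 = 6927.8954
disc > 0

2 intersection points


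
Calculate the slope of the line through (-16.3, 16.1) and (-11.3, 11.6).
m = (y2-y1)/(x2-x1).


dy = 11.6 - 16.1 = -4.5
dx = -11.3 + 16.3 = 5.0
m = -4.5/5.0 = -0.9000

m = -0.9000


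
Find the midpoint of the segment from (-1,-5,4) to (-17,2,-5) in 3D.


Mx = (-1- 17)/2 = -9.0000
My = (-5+2)/2 = -1.5000
Mz = (4- 5)/2 = -0.5000

M = (-9.0000, -1.5000, -0.5000)


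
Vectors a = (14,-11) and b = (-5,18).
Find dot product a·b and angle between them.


a·b = 14*(-5) - 11*18 = -70 - 198 = -268
|a| = sqrt(196+121) = 17.8045
|b| = sqrt(25+324) = 18.6815
cos(theta) = -268/(sqrt(317)*sqrt(349)) = -268/sqrt(110633) = -0.805735
theta = arccos(-268/sqrt(110633)) = 143.6813 degrees

a·b = -268, theta = 143.6813 deg


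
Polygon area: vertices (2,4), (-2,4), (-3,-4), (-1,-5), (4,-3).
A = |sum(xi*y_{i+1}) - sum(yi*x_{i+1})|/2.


sum(xi*y_{i+1}) = 2*4 - 2*(-4) - 3*(-5) - 1*(-3) + 4*4 = 50
sum(yi*x_{i+1}) = 4*(-2) + 4*(-3) - 4*(-1) - 5*4 - 3*2 = -42
Area = |50 + 42|/2 = 92/2 = 46.0000

46.0000 sq units


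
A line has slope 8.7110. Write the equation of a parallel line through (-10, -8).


Parallel lines have equal slopes.
m2 = 8.7110
b2 = -8 - 8.7110*(-10) = 79.1100

y = 8.7110x + 79.1100


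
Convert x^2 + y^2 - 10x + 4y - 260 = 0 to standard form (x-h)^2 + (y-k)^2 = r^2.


h = -D/2 = 10/2 = 5
k = -E/2 = -4/2 = -2
r^2 = h^2 + k^2 - F = 25 + 4 + 260 = 289
r = 17

Center (5, -2), radius = 17


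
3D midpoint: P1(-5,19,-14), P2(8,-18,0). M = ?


Mx = (-5+8)/2 = 1.5000
My = (19- 18)/2 = 0.5000
Mz = (-14+0)/2 = -7.0000

M = (1.5000, 0.5000, -7.0000)


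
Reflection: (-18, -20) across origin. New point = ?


Reflection rule for origin: (-x, -y)
(-18, -20) -> (18, 20)

(18, 20)


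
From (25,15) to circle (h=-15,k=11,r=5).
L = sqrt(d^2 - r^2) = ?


d = sqrt((25+ 15)^2 + (15-11)^2) = sqrt(1600+16) = 40.1995
L = sqrt(1616.0000 - 25) = sqrt(1591.0000) = 39.8873

39.8873


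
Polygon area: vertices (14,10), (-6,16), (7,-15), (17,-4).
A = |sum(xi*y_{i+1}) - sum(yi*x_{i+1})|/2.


sum(xi*y_{i+1}) = 14*16 - 6*(-15) + 7*(-4) + 17*10 = 456
sum(yi*x_{i+1}) = 10*(-6) + 16*7 - 15*17 - 4*14 = -259
Area = |456 + 259|/2 = 715/2 = 357.5000

357.5000 sq units


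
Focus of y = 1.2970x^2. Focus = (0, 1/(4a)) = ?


a = 1.2970
4a = 5.1880
focus = (0, 1/5.1880) = (0, 0.1928)

Focus = (0, 0.1928)


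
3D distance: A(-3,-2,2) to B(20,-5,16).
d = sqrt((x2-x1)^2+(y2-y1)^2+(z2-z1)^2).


dx=23, dy=-3, dz=14
d = sqrt(529+9+196) = sqrt(734) = 27.0924

27.0924


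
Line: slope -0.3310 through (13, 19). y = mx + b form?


y - 19 = -0.3310(x - 13)
y = -0.3310x + 19 + 0.3310*13
y = -0.3310x + 23.3030

y = -0.3310x + 23.3030


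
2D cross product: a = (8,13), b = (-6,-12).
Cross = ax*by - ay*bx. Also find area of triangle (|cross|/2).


cross = 8*(-12) - 13*(-6) = -96 + 78 = -18
Triangle area = |-18|/2 = 18/2 = 9.0000

cross = -18, triangle area = 9.0000


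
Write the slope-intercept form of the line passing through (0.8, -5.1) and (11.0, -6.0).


m = (-0.9)/(10.2) = -0.0882
b = y1 - m*x1 = -5.1 - (-0.9*0.8)/(10.2) = -5.1 + 0.0706 = -5.0294

y = -0.0882x - 5.0294


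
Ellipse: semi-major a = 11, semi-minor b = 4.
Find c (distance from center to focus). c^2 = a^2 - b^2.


c^2 = 11^2 - 4^2 = 121 - 16 = 105
c = sqrt(105) = 10.2470

c = 10.2470
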